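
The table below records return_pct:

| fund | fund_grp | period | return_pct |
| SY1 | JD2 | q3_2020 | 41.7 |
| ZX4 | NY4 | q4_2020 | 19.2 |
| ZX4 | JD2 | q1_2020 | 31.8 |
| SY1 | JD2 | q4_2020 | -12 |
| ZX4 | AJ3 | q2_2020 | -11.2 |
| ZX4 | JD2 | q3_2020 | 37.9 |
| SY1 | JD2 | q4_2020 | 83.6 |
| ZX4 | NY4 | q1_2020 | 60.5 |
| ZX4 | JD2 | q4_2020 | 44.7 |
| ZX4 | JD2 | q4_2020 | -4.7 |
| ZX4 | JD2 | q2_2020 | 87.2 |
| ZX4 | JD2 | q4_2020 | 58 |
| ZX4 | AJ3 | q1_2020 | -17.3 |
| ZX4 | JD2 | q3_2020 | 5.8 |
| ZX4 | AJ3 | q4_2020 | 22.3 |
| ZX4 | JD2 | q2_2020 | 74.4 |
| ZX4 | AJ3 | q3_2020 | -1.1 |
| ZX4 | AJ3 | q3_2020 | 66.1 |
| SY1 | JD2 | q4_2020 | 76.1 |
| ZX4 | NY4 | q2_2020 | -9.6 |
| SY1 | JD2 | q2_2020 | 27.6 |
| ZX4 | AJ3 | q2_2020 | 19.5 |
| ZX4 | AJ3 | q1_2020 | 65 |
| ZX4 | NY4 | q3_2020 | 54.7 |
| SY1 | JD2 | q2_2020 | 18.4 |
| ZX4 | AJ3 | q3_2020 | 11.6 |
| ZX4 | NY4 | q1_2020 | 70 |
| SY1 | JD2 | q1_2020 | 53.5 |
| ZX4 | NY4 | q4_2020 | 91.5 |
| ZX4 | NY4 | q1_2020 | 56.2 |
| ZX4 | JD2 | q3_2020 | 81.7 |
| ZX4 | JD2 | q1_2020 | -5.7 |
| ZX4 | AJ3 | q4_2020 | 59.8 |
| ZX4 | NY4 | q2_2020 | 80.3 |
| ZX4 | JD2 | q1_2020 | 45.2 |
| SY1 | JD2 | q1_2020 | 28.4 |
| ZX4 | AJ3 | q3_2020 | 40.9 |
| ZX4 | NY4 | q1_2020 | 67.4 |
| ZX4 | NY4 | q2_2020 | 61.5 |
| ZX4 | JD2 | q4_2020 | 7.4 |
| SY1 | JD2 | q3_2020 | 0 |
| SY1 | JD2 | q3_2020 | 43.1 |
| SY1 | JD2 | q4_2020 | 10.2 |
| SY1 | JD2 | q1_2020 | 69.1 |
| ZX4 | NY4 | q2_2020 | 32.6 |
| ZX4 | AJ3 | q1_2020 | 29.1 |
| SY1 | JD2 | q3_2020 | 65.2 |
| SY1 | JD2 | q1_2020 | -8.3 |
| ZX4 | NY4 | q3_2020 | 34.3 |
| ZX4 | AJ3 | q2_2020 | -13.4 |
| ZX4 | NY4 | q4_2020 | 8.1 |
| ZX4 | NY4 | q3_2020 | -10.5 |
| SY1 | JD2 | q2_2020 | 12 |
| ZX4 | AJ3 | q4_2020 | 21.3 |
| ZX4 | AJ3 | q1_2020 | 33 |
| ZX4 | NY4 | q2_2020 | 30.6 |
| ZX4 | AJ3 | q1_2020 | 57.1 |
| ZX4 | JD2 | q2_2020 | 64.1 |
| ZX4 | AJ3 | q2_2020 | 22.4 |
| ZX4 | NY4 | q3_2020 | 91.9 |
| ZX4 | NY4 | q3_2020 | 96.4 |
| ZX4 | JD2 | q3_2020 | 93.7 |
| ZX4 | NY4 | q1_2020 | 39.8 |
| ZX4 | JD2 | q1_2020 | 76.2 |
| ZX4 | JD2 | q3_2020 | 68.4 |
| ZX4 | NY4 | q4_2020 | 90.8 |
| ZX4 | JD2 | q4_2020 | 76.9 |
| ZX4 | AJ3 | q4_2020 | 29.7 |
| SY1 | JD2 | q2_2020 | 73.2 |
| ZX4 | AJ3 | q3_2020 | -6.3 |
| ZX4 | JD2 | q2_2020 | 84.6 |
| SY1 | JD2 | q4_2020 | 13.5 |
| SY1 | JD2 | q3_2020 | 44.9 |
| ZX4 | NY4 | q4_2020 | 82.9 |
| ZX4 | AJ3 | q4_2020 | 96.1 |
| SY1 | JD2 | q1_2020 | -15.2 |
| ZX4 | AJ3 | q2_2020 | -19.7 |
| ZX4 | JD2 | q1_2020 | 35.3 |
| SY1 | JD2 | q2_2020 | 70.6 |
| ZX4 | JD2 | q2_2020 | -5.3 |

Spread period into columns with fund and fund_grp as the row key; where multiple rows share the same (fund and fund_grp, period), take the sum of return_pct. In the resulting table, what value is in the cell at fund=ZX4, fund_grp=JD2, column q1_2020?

182.8

Rows with fund=ZX4, fund_grp=JD2 and period=q1_2020: return_pct values are 31.8, -5.7, 45.2, 76.2, 35.3.
31.8 + -5.7 + 45.2 + 76.2 + 35.3 = 182.8.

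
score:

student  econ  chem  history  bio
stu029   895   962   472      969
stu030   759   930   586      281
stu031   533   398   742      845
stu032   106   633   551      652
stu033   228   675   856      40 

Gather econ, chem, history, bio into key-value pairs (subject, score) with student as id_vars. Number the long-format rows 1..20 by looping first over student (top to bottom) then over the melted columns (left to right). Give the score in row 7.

586

20 rows total (5 × 4). Row 7: index ⌊(7-1)/4⌋ = 1 into student → stu030; (7-1) mod 4 = 2 into the melted columns → history.
So row 7 is (stu030, history, 586); score = 586.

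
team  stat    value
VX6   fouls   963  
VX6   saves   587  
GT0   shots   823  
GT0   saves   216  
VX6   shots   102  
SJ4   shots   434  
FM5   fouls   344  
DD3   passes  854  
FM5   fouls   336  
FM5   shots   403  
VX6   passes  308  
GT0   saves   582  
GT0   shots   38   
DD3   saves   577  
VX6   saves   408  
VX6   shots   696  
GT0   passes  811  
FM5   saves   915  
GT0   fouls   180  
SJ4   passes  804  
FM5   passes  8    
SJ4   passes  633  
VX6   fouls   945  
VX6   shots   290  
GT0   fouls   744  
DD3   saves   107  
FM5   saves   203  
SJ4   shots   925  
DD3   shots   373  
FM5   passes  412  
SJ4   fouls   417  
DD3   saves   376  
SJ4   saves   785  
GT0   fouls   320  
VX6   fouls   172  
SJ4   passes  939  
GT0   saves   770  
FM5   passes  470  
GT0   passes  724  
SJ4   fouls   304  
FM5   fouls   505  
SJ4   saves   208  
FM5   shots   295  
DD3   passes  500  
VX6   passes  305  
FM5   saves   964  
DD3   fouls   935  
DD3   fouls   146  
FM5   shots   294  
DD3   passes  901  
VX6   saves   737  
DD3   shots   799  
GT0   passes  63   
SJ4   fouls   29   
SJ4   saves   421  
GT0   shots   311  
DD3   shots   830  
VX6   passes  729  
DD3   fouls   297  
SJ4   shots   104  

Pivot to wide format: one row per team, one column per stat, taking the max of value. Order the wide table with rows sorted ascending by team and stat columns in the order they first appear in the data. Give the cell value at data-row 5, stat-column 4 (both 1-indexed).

729

With rows sorted ascending by team, row 5 is team=VX6. stat columns in first-appearance order: fouls, saves, shots, passes; column 4 is passes.
Long rows with team=VX6, stat=passes: max(308, 305, 729) = 729.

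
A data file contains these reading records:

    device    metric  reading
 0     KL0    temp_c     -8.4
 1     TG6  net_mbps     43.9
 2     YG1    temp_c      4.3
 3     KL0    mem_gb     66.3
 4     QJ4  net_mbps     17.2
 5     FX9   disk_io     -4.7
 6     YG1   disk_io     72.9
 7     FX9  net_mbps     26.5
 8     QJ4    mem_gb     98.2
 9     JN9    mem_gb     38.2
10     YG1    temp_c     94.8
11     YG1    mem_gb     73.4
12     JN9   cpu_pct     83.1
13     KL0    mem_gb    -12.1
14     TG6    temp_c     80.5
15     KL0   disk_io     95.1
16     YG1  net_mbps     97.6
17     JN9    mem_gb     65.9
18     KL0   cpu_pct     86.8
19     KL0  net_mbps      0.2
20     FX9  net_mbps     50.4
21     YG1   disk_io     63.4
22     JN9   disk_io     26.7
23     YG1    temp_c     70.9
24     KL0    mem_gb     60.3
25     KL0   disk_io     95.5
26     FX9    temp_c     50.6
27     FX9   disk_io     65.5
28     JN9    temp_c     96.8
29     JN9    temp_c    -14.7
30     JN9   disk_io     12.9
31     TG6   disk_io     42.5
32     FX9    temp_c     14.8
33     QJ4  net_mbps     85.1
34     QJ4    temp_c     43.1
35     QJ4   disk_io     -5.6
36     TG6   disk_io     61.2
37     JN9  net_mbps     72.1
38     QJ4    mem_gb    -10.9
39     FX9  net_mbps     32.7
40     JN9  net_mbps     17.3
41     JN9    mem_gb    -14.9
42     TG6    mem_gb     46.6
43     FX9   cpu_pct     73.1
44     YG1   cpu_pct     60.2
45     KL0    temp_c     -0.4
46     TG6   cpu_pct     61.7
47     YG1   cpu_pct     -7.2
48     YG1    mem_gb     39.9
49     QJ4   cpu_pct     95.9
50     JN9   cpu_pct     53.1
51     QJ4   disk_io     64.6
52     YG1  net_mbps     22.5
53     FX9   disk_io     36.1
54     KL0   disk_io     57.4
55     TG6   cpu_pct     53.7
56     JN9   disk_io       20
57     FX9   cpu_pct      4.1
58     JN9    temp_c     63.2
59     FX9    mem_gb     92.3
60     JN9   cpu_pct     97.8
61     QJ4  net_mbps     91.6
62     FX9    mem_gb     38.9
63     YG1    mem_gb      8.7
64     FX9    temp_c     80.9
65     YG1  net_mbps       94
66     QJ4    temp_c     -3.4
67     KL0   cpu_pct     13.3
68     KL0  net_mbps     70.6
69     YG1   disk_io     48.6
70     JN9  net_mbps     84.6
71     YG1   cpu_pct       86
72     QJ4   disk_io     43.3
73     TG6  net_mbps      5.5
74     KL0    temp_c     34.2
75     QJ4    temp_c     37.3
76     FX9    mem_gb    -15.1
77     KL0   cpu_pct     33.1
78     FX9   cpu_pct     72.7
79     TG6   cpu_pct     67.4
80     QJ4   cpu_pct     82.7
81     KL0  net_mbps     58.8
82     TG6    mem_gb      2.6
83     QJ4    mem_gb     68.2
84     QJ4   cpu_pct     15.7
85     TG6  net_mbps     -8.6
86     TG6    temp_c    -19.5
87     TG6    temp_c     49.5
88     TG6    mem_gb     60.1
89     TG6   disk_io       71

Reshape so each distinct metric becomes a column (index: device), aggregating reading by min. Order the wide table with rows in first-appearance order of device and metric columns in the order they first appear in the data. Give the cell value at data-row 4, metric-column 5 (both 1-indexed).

15.7

With rows in first-appearance order of device, row 4 is device=QJ4. metric columns in first-appearance order: temp_c, net_mbps, mem_gb, disk_io, cpu_pct; column 5 is cpu_pct.
Long rows with device=QJ4, metric=cpu_pct: min(95.9, 82.7, 15.7) = 15.7.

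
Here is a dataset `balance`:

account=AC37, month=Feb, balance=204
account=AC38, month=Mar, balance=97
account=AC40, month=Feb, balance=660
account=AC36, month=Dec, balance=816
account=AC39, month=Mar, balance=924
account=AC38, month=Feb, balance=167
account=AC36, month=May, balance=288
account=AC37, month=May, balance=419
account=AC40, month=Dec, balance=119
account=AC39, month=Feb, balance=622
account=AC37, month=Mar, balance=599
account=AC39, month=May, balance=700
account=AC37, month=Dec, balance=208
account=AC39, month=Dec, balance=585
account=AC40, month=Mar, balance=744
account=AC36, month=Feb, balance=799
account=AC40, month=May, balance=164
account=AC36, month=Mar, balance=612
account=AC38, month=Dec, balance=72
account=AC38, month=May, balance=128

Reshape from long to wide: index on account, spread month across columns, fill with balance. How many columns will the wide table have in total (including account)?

1 column for account plus 4 distinct month values → 5 columns.

5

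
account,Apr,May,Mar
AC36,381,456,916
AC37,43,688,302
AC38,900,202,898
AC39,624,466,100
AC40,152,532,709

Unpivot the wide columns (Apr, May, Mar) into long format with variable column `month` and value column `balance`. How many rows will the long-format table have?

5 account values × 3 melted columns = 15 rows.

15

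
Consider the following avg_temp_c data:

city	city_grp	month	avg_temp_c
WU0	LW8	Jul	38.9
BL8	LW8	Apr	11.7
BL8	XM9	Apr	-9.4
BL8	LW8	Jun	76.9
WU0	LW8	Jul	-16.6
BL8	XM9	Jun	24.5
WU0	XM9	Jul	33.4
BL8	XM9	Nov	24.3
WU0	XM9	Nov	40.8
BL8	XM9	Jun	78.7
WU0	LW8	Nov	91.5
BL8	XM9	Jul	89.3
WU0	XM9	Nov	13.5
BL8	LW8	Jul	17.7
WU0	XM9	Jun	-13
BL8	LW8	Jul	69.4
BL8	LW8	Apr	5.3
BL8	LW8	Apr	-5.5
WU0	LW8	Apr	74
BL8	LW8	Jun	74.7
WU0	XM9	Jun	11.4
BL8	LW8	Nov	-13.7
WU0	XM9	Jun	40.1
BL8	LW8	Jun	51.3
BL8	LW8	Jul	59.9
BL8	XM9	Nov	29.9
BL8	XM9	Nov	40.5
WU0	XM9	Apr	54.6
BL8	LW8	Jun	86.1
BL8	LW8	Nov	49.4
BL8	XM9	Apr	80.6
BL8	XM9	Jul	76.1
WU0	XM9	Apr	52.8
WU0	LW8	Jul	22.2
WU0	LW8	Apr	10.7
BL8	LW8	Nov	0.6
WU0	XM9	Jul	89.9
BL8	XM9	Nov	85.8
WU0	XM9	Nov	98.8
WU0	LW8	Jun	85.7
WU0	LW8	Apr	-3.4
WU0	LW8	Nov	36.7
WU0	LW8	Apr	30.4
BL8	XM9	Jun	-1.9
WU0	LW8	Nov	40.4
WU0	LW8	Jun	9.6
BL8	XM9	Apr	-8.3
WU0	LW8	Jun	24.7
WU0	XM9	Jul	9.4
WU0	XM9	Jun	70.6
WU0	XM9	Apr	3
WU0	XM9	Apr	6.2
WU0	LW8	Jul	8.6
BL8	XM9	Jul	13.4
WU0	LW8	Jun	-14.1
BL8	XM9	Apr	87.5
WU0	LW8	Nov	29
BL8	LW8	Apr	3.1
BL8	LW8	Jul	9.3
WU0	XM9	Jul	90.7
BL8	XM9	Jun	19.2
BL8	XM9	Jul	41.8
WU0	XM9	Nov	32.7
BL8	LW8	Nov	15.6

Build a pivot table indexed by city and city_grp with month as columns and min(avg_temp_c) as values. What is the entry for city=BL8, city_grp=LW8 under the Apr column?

-5.5

Rows with city=BL8, city_grp=LW8 and month=Apr: avg_temp_c values are 11.7, 5.3, -5.5, 3.1.
min(11.7, 5.3, -5.5, 3.1) = -5.5.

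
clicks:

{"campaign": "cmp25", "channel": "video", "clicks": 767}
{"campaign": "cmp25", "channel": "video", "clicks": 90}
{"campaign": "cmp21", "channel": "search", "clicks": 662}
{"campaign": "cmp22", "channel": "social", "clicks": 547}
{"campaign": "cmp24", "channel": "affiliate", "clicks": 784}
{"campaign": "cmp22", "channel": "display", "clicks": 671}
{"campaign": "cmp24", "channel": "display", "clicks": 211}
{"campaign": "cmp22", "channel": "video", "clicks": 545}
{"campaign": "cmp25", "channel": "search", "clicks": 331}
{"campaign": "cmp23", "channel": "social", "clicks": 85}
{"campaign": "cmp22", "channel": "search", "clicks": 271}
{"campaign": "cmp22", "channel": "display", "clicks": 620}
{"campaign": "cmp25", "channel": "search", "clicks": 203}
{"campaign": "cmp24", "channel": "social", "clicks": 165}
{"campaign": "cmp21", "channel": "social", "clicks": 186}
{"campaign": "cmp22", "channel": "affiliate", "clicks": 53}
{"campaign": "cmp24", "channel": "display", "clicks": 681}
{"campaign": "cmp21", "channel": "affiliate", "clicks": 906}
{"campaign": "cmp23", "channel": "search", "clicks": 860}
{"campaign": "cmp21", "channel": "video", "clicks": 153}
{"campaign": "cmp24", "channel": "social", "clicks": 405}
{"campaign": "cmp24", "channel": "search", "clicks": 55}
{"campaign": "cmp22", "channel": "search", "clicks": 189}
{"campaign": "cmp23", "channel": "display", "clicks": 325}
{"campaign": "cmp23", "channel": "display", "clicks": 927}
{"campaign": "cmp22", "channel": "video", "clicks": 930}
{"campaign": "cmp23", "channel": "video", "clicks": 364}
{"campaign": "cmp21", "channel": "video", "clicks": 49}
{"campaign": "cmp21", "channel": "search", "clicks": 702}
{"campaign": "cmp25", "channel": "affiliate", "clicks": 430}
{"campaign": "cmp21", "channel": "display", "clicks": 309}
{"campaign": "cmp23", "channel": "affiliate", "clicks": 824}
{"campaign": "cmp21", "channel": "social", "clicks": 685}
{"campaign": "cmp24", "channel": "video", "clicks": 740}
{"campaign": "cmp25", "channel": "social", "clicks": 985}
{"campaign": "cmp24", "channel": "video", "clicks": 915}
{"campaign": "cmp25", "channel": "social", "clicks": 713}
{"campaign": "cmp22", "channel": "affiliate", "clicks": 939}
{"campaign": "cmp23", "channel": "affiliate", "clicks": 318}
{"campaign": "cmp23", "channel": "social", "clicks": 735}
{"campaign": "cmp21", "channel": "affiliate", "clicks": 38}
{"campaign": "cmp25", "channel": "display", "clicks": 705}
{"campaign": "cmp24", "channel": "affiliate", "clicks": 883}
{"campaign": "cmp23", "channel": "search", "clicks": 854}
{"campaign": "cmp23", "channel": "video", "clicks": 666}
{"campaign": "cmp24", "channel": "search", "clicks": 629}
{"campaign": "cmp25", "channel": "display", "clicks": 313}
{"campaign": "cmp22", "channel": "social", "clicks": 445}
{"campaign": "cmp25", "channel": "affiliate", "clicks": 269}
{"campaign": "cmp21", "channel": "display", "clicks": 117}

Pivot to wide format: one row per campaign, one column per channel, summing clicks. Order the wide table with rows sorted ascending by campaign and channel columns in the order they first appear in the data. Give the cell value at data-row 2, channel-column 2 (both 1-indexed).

460

With rows sorted ascending by campaign, row 2 is campaign=cmp22. channel columns in first-appearance order: video, search, social, affiliate, display; column 2 is search.
Long rows with campaign=cmp22, channel=search: 271 + 189 = 460.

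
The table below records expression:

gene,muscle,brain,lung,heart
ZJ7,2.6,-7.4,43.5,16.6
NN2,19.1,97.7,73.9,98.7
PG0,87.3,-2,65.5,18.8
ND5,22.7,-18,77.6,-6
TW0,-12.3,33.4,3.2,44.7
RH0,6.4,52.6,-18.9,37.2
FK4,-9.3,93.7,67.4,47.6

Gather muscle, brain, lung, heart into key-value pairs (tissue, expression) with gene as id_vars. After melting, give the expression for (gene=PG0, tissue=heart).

18.8

Unpivoting turns each (gene, wide-column) pair into one long row.
The wide cell at row PG0, column heart holds 18.8, so the long row (PG0, heart) has expression=18.8.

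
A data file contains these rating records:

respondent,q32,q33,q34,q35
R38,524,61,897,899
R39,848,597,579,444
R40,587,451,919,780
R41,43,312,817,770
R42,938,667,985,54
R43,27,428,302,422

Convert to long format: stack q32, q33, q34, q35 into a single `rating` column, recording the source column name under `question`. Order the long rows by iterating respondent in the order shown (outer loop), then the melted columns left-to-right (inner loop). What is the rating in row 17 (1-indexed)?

24 rows total (6 × 4). Row 17: index ⌊(17-1)/4⌋ = 4 into respondent → R42; (17-1) mod 4 = 0 into the melted columns → q32.
So row 17 is (R42, q32, 938); rating = 938.

938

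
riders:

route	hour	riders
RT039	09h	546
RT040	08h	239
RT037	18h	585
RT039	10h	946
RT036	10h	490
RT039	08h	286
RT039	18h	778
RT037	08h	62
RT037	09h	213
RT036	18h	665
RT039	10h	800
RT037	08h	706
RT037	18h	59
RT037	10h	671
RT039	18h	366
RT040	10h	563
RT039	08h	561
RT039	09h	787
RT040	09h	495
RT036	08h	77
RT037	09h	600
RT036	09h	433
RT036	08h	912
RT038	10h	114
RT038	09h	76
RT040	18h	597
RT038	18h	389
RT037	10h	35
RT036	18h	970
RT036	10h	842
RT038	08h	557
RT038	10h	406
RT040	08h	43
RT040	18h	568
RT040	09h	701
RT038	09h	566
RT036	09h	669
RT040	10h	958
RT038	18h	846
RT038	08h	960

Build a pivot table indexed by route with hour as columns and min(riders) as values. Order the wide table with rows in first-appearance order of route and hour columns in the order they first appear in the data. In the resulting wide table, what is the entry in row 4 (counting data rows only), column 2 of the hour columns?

With rows in first-appearance order of route, row 4 is route=RT036. hour columns in first-appearance order: 09h, 08h, 18h, 10h; column 2 is 08h.
Long rows with route=RT036, hour=08h: min(77, 912) = 77.

77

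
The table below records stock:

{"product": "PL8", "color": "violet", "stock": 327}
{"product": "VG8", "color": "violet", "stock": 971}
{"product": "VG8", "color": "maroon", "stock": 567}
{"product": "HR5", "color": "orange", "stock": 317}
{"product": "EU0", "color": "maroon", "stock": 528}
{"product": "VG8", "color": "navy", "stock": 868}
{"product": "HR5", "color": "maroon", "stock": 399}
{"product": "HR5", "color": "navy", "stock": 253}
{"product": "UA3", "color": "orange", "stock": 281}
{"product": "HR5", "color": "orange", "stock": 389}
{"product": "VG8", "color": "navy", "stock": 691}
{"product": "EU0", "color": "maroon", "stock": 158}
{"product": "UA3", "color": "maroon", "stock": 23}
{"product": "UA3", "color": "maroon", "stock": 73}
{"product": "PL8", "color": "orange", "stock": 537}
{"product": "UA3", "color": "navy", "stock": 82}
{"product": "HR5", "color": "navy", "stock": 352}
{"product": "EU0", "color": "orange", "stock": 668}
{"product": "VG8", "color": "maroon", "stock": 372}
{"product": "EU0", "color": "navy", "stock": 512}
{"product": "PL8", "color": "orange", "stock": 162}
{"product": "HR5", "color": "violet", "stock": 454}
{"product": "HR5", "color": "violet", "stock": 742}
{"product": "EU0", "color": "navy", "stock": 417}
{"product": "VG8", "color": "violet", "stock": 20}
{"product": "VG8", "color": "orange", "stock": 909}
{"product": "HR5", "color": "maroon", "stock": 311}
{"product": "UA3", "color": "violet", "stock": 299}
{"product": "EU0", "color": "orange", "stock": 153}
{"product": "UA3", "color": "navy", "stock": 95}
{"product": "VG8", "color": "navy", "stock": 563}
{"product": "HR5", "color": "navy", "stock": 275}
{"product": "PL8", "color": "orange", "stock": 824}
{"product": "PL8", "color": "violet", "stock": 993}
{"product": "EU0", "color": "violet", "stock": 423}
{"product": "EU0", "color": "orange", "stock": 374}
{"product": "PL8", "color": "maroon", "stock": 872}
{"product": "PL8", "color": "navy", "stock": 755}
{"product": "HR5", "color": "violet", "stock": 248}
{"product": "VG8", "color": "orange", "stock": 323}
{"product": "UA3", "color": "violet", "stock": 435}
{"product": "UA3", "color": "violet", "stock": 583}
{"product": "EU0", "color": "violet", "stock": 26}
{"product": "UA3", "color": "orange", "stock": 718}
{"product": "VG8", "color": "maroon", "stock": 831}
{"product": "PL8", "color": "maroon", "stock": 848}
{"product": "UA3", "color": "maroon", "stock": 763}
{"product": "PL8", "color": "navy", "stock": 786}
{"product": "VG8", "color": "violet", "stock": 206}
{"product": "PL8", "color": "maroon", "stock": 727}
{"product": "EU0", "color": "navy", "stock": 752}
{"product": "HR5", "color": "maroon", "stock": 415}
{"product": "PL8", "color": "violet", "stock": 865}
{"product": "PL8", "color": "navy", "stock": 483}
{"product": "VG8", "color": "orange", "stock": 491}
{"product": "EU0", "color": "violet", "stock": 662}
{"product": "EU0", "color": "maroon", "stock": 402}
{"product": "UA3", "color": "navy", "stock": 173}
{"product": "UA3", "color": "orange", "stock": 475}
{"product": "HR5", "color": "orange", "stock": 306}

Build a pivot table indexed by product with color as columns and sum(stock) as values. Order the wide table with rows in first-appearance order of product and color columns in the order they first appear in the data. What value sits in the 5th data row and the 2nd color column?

With rows in first-appearance order of product, row 5 is product=UA3. color columns in first-appearance order: violet, maroon, orange, navy; column 2 is maroon.
Long rows with product=UA3, color=maroon: 23 + 73 + 763 = 859.

859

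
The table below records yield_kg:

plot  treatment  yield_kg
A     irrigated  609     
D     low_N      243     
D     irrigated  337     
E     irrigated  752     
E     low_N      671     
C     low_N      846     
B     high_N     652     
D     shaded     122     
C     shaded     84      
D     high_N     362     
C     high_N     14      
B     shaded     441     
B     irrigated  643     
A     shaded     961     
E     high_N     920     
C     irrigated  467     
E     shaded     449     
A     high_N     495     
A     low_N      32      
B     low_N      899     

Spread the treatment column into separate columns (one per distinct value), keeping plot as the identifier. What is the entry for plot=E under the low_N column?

671

Wide layout: rows indexed by plot, columns are the 4 distinct treatment values (irrigated, low_N, high_N, shaded).
Cell (plot=E, treatment=low_N) draws from the long row where plot=E and treatment=low_N, which has yield_kg=671.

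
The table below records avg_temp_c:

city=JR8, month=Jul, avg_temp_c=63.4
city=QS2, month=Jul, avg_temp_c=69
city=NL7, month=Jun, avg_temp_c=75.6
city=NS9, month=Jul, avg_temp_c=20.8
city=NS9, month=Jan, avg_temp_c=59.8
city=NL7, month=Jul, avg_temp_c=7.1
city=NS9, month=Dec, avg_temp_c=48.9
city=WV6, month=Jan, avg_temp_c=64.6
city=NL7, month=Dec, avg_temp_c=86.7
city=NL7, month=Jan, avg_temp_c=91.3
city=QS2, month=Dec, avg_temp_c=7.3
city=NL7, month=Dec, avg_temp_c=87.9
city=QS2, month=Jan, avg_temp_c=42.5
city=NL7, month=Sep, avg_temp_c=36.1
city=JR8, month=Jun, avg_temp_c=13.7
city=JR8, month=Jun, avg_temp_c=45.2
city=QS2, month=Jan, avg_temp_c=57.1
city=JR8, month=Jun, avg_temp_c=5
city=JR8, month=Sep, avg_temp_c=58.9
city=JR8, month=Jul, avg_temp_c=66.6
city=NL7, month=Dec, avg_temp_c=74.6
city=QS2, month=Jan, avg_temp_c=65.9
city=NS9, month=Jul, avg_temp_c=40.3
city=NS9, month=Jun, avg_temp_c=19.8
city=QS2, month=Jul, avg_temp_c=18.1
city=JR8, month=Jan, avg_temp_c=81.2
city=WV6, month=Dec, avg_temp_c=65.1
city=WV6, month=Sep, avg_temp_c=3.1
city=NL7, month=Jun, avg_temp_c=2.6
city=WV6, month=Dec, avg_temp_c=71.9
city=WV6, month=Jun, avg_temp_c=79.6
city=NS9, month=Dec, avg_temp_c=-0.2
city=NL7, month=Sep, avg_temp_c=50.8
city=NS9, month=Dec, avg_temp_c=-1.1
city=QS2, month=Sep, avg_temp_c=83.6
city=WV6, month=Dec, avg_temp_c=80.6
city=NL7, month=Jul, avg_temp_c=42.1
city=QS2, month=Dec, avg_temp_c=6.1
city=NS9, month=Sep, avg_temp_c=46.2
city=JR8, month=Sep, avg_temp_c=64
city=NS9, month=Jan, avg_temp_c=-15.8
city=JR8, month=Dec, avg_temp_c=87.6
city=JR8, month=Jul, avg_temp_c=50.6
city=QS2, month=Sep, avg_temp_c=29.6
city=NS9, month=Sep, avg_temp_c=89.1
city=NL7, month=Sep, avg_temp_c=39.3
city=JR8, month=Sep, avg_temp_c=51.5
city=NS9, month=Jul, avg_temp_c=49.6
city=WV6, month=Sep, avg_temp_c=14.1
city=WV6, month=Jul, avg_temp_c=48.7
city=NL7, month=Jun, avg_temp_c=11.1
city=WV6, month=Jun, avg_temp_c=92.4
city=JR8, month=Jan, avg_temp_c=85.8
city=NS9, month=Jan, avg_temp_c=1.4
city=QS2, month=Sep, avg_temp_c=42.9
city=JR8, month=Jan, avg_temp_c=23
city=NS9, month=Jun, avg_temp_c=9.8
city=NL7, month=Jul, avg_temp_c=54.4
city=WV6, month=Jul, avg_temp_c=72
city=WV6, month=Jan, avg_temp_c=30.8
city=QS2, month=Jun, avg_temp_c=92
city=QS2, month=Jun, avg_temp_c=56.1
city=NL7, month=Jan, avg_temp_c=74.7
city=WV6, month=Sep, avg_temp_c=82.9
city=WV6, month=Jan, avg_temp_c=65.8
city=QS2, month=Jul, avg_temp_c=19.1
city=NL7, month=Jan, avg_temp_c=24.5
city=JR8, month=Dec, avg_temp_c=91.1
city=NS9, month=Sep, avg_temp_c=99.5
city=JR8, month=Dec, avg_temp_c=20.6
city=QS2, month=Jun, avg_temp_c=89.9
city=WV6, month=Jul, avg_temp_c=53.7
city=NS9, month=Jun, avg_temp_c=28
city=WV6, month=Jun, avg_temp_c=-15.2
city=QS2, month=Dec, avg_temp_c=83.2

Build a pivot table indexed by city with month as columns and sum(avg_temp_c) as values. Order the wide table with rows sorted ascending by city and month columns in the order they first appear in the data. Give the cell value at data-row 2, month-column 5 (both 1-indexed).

With rows sorted ascending by city, row 2 is city=NL7. month columns in first-appearance order: Jul, Jun, Jan, Dec, Sep; column 5 is Sep.
Long rows with city=NL7, month=Sep: 36.1 + 50.8 + 39.3 = 126.2.

126.2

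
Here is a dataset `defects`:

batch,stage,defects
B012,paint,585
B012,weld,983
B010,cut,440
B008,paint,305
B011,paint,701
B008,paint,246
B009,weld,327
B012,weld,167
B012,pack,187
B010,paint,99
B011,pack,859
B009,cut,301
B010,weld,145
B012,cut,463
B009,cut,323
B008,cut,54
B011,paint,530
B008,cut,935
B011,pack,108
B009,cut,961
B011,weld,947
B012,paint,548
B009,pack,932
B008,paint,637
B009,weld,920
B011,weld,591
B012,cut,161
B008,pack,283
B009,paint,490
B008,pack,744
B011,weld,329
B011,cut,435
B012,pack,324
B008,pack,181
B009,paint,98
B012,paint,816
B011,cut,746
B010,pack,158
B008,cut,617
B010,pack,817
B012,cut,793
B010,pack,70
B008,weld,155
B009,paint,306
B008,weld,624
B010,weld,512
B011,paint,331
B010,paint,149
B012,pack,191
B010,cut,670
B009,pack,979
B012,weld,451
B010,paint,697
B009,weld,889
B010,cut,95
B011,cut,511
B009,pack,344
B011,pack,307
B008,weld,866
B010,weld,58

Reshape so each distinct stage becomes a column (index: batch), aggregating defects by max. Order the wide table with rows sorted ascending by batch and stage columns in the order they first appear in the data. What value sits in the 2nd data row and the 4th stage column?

979

With rows sorted ascending by batch, row 2 is batch=B009. stage columns in first-appearance order: paint, weld, cut, pack; column 4 is pack.
Long rows with batch=B009, stage=pack: max(932, 979, 344) = 979.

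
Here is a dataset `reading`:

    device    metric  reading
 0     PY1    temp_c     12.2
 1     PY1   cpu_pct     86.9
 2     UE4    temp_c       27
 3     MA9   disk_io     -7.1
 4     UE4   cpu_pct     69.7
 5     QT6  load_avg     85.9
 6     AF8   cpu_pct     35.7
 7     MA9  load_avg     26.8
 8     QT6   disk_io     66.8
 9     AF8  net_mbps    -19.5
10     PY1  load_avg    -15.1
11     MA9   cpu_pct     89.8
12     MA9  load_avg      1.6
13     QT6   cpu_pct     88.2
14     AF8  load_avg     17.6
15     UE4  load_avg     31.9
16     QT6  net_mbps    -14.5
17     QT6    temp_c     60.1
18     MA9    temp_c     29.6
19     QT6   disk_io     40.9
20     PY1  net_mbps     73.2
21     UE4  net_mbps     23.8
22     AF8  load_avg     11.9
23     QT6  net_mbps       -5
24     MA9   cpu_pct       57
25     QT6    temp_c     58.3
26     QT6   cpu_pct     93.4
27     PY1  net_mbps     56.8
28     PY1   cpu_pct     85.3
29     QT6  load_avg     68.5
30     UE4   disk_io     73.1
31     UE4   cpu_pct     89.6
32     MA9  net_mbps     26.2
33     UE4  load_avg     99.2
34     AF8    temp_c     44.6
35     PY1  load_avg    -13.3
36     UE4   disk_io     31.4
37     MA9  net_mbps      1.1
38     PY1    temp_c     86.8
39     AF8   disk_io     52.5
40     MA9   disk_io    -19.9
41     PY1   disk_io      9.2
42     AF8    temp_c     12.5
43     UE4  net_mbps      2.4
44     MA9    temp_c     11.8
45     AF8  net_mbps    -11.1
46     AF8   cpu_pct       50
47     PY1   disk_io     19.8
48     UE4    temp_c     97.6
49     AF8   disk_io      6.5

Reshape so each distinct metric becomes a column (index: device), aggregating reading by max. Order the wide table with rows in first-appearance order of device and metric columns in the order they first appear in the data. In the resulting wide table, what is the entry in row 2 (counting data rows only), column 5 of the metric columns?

With rows in first-appearance order of device, row 2 is device=UE4. metric columns in first-appearance order: temp_c, cpu_pct, disk_io, load_avg, net_mbps; column 5 is net_mbps.
Long rows with device=UE4, metric=net_mbps: max(23.8, 2.4) = 23.8.

23.8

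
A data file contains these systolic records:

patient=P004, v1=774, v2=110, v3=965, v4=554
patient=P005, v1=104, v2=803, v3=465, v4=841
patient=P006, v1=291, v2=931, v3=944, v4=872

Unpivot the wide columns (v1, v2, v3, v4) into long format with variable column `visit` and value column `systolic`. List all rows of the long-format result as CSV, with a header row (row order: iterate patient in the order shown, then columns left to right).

patient,visit,systolic
P004,v1,774
P004,v2,110
P004,v3,965
P004,v4,554
P005,v1,104
P005,v2,803
P005,v3,465
P005,v4,841
P006,v1,291
P006,v2,931
P006,v3,944
P006,v4,872

Each (patient, column) pair becomes one row: 3 × 4 = 12 rows.
For example, (P004, v1) → systolic=774.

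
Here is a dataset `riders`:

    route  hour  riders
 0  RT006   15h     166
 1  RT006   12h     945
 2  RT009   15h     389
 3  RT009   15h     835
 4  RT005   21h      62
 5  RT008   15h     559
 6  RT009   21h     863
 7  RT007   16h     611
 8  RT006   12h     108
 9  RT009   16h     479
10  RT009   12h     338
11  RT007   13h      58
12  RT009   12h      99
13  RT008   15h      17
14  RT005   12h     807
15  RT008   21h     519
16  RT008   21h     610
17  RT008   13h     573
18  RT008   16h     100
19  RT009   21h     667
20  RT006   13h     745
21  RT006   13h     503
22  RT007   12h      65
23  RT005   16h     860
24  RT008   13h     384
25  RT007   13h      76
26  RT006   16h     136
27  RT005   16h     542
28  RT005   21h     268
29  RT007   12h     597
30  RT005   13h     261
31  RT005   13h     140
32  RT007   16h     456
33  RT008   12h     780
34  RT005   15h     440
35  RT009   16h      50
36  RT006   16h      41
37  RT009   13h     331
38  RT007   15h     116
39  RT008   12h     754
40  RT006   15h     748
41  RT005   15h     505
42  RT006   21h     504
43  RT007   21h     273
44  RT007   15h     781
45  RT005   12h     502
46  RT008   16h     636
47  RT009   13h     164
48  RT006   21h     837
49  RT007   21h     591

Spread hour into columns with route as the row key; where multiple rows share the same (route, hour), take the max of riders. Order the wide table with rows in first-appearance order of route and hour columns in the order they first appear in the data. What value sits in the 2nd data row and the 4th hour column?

With rows in first-appearance order of route, row 2 is route=RT009. hour columns in first-appearance order: 15h, 12h, 21h, 16h, 13h; column 4 is 16h.
Long rows with route=RT009, hour=16h: max(479, 50) = 479.

479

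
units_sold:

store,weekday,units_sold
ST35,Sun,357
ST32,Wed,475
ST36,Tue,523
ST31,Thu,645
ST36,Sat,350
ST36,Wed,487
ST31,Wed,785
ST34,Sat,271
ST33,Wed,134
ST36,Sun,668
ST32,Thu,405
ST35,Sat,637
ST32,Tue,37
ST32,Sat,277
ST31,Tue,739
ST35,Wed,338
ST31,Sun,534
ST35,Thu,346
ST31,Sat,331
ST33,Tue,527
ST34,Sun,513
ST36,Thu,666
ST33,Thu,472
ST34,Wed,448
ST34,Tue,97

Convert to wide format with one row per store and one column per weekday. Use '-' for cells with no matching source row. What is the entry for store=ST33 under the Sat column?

-

No long-format row has store=ST33 and weekday=Sat, so the cell is -.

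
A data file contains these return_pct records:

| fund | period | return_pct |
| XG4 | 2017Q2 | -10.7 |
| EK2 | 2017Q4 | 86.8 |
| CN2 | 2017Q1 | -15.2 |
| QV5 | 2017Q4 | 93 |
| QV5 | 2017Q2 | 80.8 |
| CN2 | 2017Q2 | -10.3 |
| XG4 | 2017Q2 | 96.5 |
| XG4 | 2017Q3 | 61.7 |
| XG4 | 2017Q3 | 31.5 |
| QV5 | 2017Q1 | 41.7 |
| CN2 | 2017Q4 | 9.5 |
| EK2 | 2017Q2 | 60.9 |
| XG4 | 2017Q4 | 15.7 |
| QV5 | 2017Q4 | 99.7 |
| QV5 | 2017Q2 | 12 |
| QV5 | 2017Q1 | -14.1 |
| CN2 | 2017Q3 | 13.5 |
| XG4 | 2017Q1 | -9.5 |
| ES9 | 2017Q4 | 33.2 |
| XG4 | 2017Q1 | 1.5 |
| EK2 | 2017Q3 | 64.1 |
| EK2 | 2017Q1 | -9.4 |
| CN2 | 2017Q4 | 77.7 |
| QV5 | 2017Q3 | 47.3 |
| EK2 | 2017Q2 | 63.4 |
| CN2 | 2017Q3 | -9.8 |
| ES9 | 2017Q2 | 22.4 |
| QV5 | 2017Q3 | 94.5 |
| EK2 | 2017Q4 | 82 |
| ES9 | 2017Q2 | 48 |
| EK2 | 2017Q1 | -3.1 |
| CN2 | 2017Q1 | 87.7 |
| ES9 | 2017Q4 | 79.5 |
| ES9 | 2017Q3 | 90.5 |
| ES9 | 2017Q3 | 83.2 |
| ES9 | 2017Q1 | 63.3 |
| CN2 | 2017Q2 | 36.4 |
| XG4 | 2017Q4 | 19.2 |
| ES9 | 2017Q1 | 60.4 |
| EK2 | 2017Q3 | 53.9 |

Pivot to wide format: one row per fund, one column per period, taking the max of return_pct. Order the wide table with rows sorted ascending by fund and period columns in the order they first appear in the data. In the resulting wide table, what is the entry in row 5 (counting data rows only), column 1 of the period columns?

With rows sorted ascending by fund, row 5 is fund=XG4. period columns in first-appearance order: 2017Q2, 2017Q4, 2017Q1, 2017Q3; column 1 is 2017Q2.
Long rows with fund=XG4, period=2017Q2: max(-10.7, 96.5) = 96.5.

96.5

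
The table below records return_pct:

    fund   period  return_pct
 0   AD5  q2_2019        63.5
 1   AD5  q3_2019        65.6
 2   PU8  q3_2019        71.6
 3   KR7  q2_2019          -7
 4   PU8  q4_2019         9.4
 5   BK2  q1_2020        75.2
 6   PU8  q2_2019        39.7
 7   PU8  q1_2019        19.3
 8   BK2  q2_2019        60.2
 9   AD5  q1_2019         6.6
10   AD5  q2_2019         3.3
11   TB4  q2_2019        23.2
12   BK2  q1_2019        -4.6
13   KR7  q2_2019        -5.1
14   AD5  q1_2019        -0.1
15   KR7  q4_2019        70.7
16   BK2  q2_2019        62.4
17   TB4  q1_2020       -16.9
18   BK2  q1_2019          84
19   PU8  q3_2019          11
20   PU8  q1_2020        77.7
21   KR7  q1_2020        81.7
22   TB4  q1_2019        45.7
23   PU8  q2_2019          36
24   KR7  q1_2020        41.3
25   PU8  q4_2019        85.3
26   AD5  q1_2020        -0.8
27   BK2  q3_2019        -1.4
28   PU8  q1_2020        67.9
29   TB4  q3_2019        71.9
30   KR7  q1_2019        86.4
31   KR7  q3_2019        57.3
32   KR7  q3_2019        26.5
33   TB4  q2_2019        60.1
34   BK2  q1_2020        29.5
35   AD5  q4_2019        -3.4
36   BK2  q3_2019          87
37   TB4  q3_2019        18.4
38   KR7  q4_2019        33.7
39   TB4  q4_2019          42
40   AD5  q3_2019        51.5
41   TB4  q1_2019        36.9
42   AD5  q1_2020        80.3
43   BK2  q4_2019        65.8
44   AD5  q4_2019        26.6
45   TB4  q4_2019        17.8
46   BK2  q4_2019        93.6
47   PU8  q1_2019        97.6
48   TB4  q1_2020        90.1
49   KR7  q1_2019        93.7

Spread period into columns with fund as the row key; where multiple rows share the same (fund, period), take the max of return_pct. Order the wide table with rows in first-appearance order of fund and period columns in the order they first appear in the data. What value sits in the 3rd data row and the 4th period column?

With rows in first-appearance order of fund, row 3 is fund=KR7. period columns in first-appearance order: q2_2019, q3_2019, q4_2019, q1_2020, q1_2019; column 4 is q1_2020.
Long rows with fund=KR7, period=q1_2020: max(81.7, 41.3) = 81.7.

81.7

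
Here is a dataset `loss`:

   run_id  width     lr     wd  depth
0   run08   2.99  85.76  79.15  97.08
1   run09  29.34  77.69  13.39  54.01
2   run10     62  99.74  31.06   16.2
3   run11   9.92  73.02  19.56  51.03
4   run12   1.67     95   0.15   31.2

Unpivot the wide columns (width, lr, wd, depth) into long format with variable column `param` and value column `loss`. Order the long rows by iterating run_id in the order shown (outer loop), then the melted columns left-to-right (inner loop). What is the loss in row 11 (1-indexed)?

20 rows total (5 × 4). Row 11: index ⌊(11-1)/4⌋ = 2 into run_id → run10; (11-1) mod 4 = 2 into the melted columns → wd.
So row 11 is (run10, wd, 31.06); loss = 31.06.

31.06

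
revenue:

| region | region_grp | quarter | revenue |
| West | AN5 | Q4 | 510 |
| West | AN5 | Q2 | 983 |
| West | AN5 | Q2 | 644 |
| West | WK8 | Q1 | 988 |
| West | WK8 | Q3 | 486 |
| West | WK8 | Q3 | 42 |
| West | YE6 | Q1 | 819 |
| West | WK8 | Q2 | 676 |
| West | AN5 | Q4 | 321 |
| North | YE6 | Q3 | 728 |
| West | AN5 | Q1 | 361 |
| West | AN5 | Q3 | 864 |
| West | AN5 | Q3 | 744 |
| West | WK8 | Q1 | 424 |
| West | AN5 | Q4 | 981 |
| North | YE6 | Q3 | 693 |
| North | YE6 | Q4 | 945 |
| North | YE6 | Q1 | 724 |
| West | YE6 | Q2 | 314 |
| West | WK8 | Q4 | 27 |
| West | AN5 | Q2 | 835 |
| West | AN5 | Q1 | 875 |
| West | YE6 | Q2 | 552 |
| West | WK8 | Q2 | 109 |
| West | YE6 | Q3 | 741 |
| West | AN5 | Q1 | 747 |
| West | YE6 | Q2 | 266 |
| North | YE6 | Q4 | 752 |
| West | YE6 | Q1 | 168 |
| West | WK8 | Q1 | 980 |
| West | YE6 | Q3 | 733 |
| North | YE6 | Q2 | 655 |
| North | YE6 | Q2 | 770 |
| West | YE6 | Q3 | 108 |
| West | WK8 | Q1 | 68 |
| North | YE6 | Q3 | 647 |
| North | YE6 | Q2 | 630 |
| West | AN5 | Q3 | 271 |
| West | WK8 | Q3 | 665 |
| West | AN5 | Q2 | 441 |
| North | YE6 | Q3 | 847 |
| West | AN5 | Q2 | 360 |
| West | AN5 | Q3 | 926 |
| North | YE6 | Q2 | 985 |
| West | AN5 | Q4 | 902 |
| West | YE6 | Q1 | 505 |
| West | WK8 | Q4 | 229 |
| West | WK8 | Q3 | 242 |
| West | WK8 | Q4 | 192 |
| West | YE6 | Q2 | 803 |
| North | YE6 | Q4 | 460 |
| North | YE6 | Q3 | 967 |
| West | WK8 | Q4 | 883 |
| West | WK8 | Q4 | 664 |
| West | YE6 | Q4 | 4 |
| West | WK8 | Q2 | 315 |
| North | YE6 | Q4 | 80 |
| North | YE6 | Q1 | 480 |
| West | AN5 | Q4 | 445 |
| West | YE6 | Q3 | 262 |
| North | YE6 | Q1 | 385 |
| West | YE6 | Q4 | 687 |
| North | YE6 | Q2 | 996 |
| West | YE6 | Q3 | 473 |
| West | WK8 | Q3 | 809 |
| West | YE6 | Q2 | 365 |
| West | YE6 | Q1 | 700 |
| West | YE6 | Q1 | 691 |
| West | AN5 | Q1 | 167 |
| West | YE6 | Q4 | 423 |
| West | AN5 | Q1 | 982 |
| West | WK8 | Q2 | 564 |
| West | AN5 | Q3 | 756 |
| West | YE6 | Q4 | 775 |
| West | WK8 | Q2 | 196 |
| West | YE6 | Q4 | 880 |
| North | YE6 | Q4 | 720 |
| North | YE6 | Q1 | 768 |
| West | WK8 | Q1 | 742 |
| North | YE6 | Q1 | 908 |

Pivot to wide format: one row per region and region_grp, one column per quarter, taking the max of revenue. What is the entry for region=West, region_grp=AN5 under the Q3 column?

Rows with region=West, region_grp=AN5 and quarter=Q3: revenue values are 864, 744, 271, 926, 756.
max(864, 744, 271, 926, 756) = 926.

926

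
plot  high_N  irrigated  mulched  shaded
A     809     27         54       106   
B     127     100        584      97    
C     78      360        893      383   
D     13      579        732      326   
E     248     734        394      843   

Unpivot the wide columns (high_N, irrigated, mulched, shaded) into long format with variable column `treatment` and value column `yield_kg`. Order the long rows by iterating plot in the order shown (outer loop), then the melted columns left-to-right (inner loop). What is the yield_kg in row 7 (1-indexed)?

20 rows total (5 × 4). Row 7: index ⌊(7-1)/4⌋ = 1 into plot → B; (7-1) mod 4 = 2 into the melted columns → mulched.
So row 7 is (B, mulched, 584); yield_kg = 584.

584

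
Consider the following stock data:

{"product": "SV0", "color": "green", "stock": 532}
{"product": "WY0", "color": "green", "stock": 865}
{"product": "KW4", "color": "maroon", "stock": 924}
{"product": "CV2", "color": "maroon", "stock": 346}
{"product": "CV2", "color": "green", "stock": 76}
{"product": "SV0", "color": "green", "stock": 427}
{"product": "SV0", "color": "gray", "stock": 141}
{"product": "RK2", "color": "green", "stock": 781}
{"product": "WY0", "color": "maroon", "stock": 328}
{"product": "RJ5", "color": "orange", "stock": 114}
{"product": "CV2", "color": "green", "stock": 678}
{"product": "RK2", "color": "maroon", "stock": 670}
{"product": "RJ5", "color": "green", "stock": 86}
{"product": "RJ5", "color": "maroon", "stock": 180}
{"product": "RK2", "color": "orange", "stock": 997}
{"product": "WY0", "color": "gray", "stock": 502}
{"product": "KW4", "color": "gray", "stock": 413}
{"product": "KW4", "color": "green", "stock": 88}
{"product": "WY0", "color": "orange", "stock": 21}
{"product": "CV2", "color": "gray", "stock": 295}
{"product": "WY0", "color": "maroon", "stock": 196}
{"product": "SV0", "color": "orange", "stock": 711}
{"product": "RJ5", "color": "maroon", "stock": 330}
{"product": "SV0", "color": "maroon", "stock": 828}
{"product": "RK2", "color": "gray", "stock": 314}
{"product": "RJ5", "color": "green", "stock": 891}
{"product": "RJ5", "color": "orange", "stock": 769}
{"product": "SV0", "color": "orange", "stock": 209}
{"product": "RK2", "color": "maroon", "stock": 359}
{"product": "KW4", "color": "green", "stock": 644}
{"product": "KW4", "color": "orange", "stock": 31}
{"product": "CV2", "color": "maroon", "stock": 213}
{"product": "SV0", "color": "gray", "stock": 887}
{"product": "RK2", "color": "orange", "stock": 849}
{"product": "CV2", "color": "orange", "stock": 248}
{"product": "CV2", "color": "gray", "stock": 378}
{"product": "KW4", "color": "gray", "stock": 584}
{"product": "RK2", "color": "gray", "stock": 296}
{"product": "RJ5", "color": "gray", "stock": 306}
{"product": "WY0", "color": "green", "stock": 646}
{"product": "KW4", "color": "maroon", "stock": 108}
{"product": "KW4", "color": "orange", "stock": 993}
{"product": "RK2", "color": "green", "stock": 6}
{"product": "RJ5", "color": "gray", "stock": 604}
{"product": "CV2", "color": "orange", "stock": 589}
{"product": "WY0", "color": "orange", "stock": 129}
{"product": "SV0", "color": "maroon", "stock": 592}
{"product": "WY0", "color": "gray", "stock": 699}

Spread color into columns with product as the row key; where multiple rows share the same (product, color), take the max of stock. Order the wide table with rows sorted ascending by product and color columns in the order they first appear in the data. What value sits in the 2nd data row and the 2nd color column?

924

With rows sorted ascending by product, row 2 is product=KW4. color columns in first-appearance order: green, maroon, gray, orange; column 2 is maroon.
Long rows with product=KW4, color=maroon: max(924, 108) = 924.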